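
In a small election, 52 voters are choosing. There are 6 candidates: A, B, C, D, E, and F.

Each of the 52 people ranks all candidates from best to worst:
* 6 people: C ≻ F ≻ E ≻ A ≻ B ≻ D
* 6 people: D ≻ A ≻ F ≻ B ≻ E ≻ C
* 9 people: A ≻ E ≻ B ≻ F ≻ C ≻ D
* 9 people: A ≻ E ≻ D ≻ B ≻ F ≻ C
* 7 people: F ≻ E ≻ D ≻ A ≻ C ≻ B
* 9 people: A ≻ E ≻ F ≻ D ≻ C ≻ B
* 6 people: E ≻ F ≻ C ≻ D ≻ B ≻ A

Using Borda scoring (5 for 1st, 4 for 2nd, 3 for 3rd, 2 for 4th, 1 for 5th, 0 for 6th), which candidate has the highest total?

A: 6×2 + 6×4 + 9×5 + 9×5 + 7×2 + 9×5 + 6×0 = 185
B: 6×1 + 6×2 + 9×3 + 9×2 + 7×0 + 9×0 + 6×1 = 69
C: 6×5 + 6×0 + 9×1 + 9×0 + 7×1 + 9×1 + 6×3 = 73
D: 6×0 + 6×5 + 9×0 + 9×3 + 7×3 + 9×2 + 6×2 = 108
E: 6×3 + 6×1 + 9×4 + 9×4 + 7×4 + 9×4 + 6×5 = 190
F: 6×4 + 6×3 + 9×2 + 9×1 + 7×5 + 9×3 + 6×4 = 155

E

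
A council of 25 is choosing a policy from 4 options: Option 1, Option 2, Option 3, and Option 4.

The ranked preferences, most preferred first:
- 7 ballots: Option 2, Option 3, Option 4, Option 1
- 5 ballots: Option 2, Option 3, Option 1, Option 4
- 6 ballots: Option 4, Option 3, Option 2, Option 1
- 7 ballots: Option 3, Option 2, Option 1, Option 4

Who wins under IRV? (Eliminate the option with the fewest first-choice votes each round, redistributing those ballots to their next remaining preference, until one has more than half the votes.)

Option 3

Round 1: Option 1 0, Option 2 12, Option 3 7, Option 4 6. Option 1 eliminated.
Round 2: Option 2 12, Option 3 7, Option 4 6. Option 4 eliminated.
Round 3: Option 2 12, Option 3 13. Option 3 has a majority (≥13).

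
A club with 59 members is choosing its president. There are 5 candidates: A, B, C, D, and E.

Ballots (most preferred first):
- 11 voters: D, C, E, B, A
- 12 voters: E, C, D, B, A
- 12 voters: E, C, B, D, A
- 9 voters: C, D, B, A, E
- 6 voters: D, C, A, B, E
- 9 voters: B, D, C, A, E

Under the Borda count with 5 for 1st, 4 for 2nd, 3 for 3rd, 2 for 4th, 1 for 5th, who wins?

C

A: 11×1 + 12×1 + 12×1 + 9×2 + 6×3 + 9×2 = 89
B: 11×2 + 12×2 + 12×3 + 9×3 + 6×2 + 9×5 = 166
C: 11×4 + 12×4 + 12×4 + 9×5 + 6×4 + 9×3 = 236
D: 11×5 + 12×3 + 12×2 + 9×4 + 6×5 + 9×4 = 217
E: 11×3 + 12×5 + 12×5 + 9×1 + 6×1 + 9×1 = 177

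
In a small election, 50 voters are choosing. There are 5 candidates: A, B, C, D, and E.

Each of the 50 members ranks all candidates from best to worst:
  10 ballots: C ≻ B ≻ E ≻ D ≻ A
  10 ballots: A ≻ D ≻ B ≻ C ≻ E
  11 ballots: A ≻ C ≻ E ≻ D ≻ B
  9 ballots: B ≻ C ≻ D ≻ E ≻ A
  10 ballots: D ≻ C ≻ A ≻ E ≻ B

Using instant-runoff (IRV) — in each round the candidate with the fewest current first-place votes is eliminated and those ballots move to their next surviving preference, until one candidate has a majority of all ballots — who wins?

C

Round 1: A 21, B 9, C 10, D 10, E 0. E eliminated.
Round 2: A 21, B 9, C 10, D 10. B eliminated.
Round 3: A 21, C 19, D 10. D eliminated.
Round 4: A 21, C 29. C has a majority (≥26).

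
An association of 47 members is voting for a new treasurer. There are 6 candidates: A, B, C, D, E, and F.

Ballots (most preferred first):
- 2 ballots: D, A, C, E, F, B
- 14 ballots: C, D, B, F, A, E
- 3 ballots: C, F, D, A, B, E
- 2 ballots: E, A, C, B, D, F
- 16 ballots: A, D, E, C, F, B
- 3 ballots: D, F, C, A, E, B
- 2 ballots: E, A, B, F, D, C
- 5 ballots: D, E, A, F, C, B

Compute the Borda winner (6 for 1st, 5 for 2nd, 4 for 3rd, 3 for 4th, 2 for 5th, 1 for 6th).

D

A: 2×5 + 14×2 + 3×3 + 2×5 + 16×6 + 3×3 + 2×5 + 5×4 = 192
B: 2×1 + 14×4 + 3×2 + 2×3 + 16×1 + 3×1 + 2×4 + 5×1 = 102
C: 2×4 + 14×6 + 3×6 + 2×4 + 16×3 + 3×4 + 2×1 + 5×2 = 190
D: 2×6 + 14×5 + 3×4 + 2×2 + 16×5 + 3×6 + 2×2 + 5×6 = 230
E: 2×3 + 14×1 + 3×1 + 2×6 + 16×4 + 3×2 + 2×6 + 5×5 = 142
F: 2×2 + 14×3 + 3×5 + 2×1 + 16×2 + 3×5 + 2×3 + 5×3 = 131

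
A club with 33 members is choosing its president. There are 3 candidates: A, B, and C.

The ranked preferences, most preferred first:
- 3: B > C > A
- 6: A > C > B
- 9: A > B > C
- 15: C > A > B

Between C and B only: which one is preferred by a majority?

C

C is ranked above B on 21 ballots; B above C on 12.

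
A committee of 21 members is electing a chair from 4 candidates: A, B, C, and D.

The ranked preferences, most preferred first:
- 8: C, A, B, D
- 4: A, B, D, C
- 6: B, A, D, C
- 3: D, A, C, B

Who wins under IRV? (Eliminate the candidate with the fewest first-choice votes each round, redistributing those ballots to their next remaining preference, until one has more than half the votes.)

A

Round 1: A 4, B 6, C 8, D 3. D eliminated.
Round 2: A 7, B 6, C 8. B eliminated.
Round 3: A 13, C 8. A has a majority (≥11).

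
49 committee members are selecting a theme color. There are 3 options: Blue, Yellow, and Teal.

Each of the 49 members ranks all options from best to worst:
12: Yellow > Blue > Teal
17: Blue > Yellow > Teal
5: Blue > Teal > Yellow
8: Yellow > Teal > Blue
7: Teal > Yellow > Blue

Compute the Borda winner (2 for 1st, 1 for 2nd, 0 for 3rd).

Yellow

Blue: 12×1 + 17×2 + 5×2 + 8×0 + 7×0 = 56
Yellow: 12×2 + 17×1 + 5×0 + 8×2 + 7×1 = 64
Teal: 12×0 + 17×0 + 5×1 + 8×1 + 7×2 = 27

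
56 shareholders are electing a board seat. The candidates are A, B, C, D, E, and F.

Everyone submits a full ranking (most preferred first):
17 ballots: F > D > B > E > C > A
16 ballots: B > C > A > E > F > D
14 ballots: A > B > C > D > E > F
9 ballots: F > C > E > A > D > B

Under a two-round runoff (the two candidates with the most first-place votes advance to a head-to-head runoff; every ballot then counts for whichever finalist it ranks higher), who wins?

B

Round 1 first-place votes: A 14, B 16, C 0, D 0, E 0, F 26. F and B advance.
Runoff: F is ranked above B on 26 ballots, B above F on 30.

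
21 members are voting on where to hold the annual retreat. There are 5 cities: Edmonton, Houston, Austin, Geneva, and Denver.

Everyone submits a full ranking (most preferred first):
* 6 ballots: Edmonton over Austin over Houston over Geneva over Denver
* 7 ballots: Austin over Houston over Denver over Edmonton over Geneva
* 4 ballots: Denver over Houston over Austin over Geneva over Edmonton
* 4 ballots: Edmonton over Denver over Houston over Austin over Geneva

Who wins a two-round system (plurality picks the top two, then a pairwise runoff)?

Round 1 first-place votes: Edmonton 10, Houston 0, Austin 7, Geneva 0, Denver 4. Edmonton and Austin advance.
Runoff: Edmonton is ranked above Austin on 10 ballots, Austin above Edmonton on 11.

Austin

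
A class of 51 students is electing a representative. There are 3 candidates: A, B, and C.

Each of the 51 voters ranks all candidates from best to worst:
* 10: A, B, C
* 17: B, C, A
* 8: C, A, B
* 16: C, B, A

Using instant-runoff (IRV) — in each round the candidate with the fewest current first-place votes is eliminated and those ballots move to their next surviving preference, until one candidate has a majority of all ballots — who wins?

B

Round 1: A 10, B 17, C 24. A eliminated.
Round 2: B 27, C 24. B has a majority (≥26).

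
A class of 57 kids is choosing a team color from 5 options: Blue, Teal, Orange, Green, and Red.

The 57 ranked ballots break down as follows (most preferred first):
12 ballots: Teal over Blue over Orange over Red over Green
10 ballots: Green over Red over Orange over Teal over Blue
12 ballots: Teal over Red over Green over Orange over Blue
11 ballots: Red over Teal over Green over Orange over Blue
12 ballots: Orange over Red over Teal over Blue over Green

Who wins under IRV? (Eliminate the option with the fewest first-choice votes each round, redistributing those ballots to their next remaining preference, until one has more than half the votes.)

Red

Round 1: Blue 0, Teal 24, Orange 12, Green 10, Red 11. Blue eliminated.
Round 2: Teal 24, Orange 12, Green 10, Red 11. Green eliminated.
Round 3: Teal 24, Orange 12, Red 21. Orange eliminated.
Round 4: Teal 24, Red 33. Red has a majority (≥29).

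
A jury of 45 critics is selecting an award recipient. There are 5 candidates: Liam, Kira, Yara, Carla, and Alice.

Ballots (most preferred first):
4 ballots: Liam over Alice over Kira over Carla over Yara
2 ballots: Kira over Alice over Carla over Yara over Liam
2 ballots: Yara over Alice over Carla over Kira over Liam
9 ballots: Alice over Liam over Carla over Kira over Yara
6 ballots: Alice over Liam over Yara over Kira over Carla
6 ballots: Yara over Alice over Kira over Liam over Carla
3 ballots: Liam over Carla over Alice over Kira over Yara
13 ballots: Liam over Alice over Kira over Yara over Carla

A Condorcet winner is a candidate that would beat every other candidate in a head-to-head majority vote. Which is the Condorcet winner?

Alice vs Liam: 25–20
Alice vs Kira: 43–2
Alice vs Yara: 37–8
Alice vs Carla: 42–3
Alice beats every other candidate.

Alice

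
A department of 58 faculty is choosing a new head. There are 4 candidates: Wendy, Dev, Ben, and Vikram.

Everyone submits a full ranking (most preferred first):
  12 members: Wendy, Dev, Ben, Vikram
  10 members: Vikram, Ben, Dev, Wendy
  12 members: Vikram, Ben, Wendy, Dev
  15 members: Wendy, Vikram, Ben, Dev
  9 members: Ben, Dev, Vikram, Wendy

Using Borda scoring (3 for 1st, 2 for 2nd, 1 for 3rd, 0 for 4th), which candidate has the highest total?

Wendy: 12×3 + 10×0 + 12×1 + 15×3 + 9×0 = 93
Dev: 12×2 + 10×1 + 12×0 + 15×0 + 9×2 = 52
Ben: 12×1 + 10×2 + 12×2 + 15×1 + 9×3 = 98
Vikram: 12×0 + 10×3 + 12×3 + 15×2 + 9×1 = 105

Vikram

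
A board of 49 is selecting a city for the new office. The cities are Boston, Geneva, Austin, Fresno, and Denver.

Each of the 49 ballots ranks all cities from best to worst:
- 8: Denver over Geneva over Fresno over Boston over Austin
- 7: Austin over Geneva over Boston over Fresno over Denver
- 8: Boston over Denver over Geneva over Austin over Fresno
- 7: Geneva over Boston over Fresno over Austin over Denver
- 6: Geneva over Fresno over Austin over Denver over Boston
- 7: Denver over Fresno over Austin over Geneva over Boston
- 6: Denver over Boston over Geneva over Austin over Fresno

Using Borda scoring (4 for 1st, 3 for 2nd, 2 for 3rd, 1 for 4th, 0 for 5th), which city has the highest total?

Boston: 8×1 + 7×2 + 8×4 + 7×3 + 6×0 + 7×0 + 6×3 = 93
Geneva: 8×3 + 7×3 + 8×2 + 7×4 + 6×4 + 7×1 + 6×2 = 132
Austin: 8×0 + 7×4 + 8×1 + 7×1 + 6×2 + 7×2 + 6×1 = 75
Fresno: 8×2 + 7×1 + 8×0 + 7×2 + 6×3 + 7×3 + 6×0 = 76
Denver: 8×4 + 7×0 + 8×3 + 7×0 + 6×1 + 7×4 + 6×4 = 114

Geneva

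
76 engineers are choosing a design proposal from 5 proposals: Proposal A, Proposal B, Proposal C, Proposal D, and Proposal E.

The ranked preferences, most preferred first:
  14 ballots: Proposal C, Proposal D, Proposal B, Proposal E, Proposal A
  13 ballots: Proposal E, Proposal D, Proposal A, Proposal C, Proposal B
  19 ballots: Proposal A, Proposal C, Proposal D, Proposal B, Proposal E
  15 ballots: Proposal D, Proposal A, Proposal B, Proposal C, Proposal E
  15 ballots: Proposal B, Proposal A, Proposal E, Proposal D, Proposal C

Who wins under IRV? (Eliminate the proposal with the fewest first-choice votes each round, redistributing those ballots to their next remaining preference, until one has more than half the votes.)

Round 1: Proposal A 19, Proposal B 15, Proposal C 14, Proposal D 15, Proposal E 13. Proposal E eliminated.
Round 2: Proposal A 19, Proposal B 15, Proposal C 14, Proposal D 28. Proposal C eliminated.
Round 3: Proposal A 19, Proposal B 15, Proposal D 42. Proposal D has a majority (≥39).

Proposal D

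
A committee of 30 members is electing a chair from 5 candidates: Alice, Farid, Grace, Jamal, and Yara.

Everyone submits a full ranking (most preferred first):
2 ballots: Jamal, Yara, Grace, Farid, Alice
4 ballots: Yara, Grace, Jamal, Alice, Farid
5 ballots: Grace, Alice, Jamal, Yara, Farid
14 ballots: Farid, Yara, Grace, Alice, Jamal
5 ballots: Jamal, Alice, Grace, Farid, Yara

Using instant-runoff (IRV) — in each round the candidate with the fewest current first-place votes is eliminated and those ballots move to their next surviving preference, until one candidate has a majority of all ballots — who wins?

Grace

Round 1: Alice 0, Farid 14, Grace 5, Jamal 7, Yara 4. Alice eliminated.
Round 2: Farid 14, Grace 5, Jamal 7, Yara 4. Yara eliminated.
Round 3: Farid 14, Grace 9, Jamal 7. Jamal eliminated.
Round 4: Farid 14, Grace 16. Grace has a majority (≥16).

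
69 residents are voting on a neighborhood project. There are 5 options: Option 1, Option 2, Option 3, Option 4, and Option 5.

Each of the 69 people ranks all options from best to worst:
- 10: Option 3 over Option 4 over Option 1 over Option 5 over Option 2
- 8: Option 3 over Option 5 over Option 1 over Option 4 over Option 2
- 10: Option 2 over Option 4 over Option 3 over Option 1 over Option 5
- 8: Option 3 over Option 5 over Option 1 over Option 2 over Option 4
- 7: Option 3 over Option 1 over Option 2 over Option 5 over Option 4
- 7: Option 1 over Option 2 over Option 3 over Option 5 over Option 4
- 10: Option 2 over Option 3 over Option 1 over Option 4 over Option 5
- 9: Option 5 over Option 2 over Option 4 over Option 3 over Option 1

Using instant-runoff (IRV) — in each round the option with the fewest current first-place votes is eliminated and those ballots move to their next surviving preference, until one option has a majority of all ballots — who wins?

Option 2

Round 1: Option 1 7, Option 2 20, Option 3 33, Option 4 0, Option 5 9. Option 4 eliminated.
Round 2: Option 1 7, Option 2 20, Option 3 33, Option 5 9. Option 1 eliminated.
Round 3: Option 2 27, Option 3 33, Option 5 9. Option 5 eliminated.
Round 4: Option 2 36, Option 3 33. Option 2 has a majority (≥35).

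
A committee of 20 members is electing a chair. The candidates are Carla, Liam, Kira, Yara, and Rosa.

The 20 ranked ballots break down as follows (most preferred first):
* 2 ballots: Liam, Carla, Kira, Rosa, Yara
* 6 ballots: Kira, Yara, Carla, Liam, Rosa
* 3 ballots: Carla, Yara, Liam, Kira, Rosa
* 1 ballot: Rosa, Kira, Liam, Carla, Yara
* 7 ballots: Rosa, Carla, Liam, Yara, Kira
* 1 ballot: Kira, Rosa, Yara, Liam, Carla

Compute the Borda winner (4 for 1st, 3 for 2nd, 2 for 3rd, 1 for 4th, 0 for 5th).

Carla: 2×3 + 6×2 + 3×4 + 1×1 + 7×3 + 1×0 = 52
Liam: 2×4 + 6×1 + 3×2 + 1×2 + 7×2 + 1×1 = 37
Kira: 2×2 + 6×4 + 3×1 + 1×3 + 7×0 + 1×4 = 38
Yara: 2×0 + 6×3 + 3×3 + 1×0 + 7×1 + 1×2 = 36
Rosa: 2×1 + 6×0 + 3×0 + 1×4 + 7×4 + 1×3 = 37

Carla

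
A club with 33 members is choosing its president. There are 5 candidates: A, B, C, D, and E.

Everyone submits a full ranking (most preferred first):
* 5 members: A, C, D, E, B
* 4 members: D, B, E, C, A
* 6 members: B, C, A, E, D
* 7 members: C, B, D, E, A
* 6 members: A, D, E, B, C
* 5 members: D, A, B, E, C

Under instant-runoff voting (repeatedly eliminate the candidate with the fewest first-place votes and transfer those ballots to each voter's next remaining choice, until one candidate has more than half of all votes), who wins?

C

Round 1: A 11, B 6, C 7, D 9, E 0. E eliminated.
Round 2: A 11, B 6, C 7, D 9. B eliminated.
Round 3: A 11, C 13, D 9. D eliminated.
Round 4: A 16, C 17. C has a majority (≥17).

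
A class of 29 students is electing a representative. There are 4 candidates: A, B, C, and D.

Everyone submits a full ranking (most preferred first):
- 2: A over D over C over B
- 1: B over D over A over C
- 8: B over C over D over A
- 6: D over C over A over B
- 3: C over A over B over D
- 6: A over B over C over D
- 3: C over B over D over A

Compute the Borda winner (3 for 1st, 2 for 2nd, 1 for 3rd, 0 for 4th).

A: 2×3 + 1×1 + 8×0 + 6×1 + 3×2 + 6×3 + 3×0 = 37
B: 2×0 + 1×3 + 8×3 + 6×0 + 3×1 + 6×2 + 3×2 = 48
C: 2×1 + 1×0 + 8×2 + 6×2 + 3×3 + 6×1 + 3×3 = 54
D: 2×2 + 1×2 + 8×1 + 6×3 + 3×0 + 6×0 + 3×1 = 35

C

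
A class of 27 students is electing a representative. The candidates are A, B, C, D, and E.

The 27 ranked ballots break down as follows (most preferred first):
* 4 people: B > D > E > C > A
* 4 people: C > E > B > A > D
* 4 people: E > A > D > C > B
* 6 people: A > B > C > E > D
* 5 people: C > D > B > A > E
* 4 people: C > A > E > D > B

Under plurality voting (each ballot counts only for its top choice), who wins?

C

First-place votes: A 6, B 4, C 13, D 0, E 4.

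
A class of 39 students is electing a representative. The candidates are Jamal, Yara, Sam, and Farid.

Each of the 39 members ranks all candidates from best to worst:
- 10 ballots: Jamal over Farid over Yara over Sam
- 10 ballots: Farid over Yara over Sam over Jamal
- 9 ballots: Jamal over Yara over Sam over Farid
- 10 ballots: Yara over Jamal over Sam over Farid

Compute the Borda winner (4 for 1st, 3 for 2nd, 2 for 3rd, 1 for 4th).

Yara

Jamal: 10×4 + 10×1 + 9×4 + 10×3 = 116
Yara: 10×2 + 10×3 + 9×3 + 10×4 = 117
Sam: 10×1 + 10×2 + 9×2 + 10×2 = 68
Farid: 10×3 + 10×4 + 9×1 + 10×1 = 89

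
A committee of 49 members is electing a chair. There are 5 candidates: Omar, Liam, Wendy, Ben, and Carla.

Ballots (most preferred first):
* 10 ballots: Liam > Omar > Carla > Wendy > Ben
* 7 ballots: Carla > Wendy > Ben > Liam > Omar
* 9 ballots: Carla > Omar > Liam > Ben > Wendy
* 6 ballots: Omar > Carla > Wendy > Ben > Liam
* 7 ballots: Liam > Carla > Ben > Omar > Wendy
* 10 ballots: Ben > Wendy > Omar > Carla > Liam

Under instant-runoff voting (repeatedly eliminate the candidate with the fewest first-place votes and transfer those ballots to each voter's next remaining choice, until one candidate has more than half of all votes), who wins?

Carla

Round 1: Omar 6, Liam 17, Wendy 0, Ben 10, Carla 16. Wendy eliminated.
Round 2: Omar 6, Liam 17, Ben 10, Carla 16. Omar eliminated.
Round 3: Liam 17, Ben 10, Carla 22. Ben eliminated.
Round 4: Liam 17, Carla 32. Carla has a majority (≥25).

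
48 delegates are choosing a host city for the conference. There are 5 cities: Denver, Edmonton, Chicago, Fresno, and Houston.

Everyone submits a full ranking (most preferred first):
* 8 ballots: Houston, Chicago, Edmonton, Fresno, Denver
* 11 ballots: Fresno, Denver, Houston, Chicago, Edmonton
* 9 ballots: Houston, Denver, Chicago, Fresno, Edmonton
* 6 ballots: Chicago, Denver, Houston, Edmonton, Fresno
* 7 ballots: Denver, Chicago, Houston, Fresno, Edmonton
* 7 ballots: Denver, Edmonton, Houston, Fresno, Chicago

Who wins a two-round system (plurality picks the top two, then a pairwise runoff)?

Denver

Round 1 first-place votes: Denver 14, Edmonton 0, Chicago 6, Fresno 11, Houston 17. Houston and Denver advance.
Runoff: Houston is ranked above Denver on 17 ballots, Denver above Houston on 31.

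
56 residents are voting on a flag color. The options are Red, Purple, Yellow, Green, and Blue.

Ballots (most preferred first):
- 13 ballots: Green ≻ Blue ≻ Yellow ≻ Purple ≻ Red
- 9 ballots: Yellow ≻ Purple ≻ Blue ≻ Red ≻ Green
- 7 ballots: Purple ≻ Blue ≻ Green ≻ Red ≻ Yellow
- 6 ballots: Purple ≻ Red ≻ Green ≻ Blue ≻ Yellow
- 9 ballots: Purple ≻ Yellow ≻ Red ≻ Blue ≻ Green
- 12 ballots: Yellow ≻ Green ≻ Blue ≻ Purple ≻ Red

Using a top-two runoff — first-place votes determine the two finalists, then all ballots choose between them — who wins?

Yellow

Round 1 first-place votes: Red 0, Purple 22, Yellow 21, Green 13, Blue 0. Purple and Yellow advance.
Runoff: Purple is ranked above Yellow on 22 ballots, Yellow above Purple on 34.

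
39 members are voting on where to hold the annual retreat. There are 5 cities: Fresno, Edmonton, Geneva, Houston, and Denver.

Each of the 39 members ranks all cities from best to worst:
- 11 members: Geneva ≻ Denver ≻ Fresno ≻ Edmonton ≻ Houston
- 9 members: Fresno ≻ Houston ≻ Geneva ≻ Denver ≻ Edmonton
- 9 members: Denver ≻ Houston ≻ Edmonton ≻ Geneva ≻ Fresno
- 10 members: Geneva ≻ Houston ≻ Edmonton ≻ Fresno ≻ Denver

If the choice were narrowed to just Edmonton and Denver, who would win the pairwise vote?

Edmonton is ranked above Denver on 10 ballots; Denver above Edmonton on 29.

Denver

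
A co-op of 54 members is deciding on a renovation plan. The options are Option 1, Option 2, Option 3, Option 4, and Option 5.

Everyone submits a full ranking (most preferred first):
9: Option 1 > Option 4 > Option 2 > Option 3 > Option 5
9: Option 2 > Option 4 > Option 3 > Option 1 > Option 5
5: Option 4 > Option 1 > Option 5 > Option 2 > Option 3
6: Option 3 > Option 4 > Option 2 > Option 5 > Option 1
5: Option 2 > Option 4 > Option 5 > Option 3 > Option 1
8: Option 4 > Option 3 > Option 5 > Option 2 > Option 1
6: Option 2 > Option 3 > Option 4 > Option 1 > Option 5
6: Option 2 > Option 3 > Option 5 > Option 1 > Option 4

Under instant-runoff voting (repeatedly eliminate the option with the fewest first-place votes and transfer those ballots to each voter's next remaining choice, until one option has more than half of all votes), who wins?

Option 4

Round 1: Option 1 9, Option 2 26, Option 3 6, Option 4 13, Option 5 0. Option 5 eliminated.
Round 2: Option 1 9, Option 2 26, Option 3 6, Option 4 13. Option 3 eliminated.
Round 3: Option 1 9, Option 2 26, Option 4 19. Option 1 eliminated.
Round 4: Option 2 26, Option 4 28. Option 4 has a majority (≥28).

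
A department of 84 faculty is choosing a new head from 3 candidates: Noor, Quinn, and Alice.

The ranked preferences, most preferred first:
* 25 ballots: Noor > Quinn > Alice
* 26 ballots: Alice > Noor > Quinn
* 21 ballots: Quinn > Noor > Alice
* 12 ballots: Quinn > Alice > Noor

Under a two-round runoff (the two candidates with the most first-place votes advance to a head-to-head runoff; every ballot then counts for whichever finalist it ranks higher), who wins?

Quinn

Round 1 first-place votes: Noor 25, Quinn 33, Alice 26. Quinn and Alice advance.
Runoff: Quinn is ranked above Alice on 58 ballots, Alice above Quinn on 26.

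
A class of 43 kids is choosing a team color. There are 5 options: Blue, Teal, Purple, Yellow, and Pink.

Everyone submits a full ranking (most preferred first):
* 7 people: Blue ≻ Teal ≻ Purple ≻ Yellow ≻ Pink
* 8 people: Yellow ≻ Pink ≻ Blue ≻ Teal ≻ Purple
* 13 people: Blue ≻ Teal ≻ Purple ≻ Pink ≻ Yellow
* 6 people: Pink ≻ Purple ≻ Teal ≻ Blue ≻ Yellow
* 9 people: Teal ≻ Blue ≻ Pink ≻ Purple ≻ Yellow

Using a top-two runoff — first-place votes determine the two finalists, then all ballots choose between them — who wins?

Round 1 first-place votes: Blue 20, Teal 9, Purple 0, Yellow 8, Pink 6. Blue and Teal advance.
Runoff: Blue is ranked above Teal on 28 ballots, Teal above Blue on 15.

Blue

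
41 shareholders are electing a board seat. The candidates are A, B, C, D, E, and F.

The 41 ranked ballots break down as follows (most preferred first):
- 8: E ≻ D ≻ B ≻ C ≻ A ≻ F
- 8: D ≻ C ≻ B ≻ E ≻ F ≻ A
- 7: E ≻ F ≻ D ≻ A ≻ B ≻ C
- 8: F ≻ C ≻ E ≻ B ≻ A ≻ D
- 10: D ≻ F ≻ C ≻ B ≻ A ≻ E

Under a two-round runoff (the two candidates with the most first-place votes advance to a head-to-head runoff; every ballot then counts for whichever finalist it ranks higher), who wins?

E

Round 1 first-place votes: A 0, B 0, C 0, D 18, E 15, F 8. D and E advance.
Runoff: D is ranked above E on 18 ballots, E above D on 23.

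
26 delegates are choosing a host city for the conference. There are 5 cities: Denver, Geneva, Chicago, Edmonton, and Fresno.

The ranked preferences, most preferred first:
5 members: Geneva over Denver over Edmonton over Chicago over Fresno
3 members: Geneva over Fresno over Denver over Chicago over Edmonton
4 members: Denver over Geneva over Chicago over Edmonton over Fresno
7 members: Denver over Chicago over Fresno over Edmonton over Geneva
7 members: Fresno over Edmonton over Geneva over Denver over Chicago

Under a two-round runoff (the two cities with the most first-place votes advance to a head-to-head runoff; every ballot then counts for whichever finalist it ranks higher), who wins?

Round 1 first-place votes: Denver 11, Geneva 8, Chicago 0, Edmonton 0, Fresno 7. Denver and Geneva advance.
Runoff: Denver is ranked above Geneva on 11 ballots, Geneva above Denver on 15.

Geneva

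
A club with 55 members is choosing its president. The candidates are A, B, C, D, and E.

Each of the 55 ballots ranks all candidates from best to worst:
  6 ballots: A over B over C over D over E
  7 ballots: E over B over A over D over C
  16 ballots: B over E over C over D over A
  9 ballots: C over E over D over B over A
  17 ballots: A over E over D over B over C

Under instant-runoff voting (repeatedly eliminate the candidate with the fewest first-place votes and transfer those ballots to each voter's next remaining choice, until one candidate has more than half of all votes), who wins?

B

Round 1: A 23, B 16, C 9, D 0, E 7. D eliminated.
Round 2: A 23, B 16, C 9, E 7. E eliminated.
Round 3: A 23, B 23, C 9. C eliminated.
Round 4: A 23, B 32. B has a majority (≥28).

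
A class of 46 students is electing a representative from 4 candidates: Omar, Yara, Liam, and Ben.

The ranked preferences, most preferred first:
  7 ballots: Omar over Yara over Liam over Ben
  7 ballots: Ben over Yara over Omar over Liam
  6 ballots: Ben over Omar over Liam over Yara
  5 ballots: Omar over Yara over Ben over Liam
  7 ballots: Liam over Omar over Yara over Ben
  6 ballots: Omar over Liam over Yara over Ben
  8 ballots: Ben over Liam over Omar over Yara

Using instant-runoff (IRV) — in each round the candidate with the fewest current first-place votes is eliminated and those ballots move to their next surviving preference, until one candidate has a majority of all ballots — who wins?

Round 1: Omar 18, Yara 0, Liam 7, Ben 21. Yara eliminated.
Round 2: Omar 18, Liam 7, Ben 21. Liam eliminated.
Round 3: Omar 25, Ben 21. Omar has a majority (≥24).

Omar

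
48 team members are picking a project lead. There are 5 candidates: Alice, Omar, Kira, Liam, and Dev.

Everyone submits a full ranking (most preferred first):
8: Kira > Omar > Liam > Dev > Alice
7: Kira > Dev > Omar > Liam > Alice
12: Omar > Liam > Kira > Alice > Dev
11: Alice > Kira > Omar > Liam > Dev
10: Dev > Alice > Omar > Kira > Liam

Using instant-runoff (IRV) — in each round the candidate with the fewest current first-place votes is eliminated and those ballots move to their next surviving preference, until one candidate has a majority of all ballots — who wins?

Round 1: Alice 11, Omar 12, Kira 15, Liam 0, Dev 10. Liam eliminated.
Round 2: Alice 11, Omar 12, Kira 15, Dev 10. Dev eliminated.
Round 3: Alice 21, Omar 12, Kira 15. Omar eliminated.
Round 4: Alice 21, Kira 27. Kira has a majority (≥25).

Kira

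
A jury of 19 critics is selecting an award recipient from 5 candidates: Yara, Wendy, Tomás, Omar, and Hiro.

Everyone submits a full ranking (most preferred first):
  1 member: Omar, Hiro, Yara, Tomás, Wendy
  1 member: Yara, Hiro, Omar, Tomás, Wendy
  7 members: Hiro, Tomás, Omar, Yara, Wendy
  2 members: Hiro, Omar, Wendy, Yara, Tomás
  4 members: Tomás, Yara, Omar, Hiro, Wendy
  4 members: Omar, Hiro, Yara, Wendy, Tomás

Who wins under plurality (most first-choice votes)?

First-place votes: Yara 1, Wendy 0, Tomás 4, Omar 5, Hiro 9.

Hiro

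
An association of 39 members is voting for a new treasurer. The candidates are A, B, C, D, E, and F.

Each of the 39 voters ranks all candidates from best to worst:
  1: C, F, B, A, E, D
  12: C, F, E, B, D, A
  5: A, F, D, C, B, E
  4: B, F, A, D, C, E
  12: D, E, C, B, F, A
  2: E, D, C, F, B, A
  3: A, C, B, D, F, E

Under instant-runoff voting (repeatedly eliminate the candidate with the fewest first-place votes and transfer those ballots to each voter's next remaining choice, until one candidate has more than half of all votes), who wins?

Round 1: A 8, B 4, C 13, D 12, E 2, F 0. F eliminated.
Round 2: A 8, B 4, C 13, D 12, E 2. E eliminated.
Round 3: A 8, B 4, C 13, D 14. B eliminated.
Round 4: A 12, C 13, D 14. A eliminated.
Round 5: C 16, D 23. D has a majority (≥20).

D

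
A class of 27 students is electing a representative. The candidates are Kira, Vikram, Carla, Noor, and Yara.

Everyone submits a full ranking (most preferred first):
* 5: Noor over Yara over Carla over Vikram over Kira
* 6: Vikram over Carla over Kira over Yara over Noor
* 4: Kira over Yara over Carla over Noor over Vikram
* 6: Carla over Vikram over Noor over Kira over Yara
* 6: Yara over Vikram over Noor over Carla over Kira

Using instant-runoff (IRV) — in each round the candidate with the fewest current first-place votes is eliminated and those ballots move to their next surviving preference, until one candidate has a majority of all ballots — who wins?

Yara

Round 1: Kira 4, Vikram 6, Carla 6, Noor 5, Yara 6. Kira eliminated.
Round 2: Vikram 6, Carla 6, Noor 5, Yara 10. Noor eliminated.
Round 3: Vikram 6, Carla 6, Yara 15. Yara has a majority (≥14).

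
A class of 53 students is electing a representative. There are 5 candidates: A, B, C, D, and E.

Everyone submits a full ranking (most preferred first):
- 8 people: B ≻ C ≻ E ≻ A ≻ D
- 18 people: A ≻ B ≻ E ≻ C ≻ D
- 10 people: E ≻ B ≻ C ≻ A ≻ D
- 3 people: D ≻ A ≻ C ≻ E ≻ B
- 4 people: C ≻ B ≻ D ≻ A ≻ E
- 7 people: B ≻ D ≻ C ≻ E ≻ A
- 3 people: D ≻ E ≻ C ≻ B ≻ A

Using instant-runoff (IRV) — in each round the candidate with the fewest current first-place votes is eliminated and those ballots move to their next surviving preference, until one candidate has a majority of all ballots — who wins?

Round 1: A 18, B 15, C 4, D 6, E 10. C eliminated.
Round 2: A 18, B 19, D 6, E 10. D eliminated.
Round 3: A 21, B 19, E 13. E eliminated.
Round 4: A 21, B 32. B has a majority (≥27).

B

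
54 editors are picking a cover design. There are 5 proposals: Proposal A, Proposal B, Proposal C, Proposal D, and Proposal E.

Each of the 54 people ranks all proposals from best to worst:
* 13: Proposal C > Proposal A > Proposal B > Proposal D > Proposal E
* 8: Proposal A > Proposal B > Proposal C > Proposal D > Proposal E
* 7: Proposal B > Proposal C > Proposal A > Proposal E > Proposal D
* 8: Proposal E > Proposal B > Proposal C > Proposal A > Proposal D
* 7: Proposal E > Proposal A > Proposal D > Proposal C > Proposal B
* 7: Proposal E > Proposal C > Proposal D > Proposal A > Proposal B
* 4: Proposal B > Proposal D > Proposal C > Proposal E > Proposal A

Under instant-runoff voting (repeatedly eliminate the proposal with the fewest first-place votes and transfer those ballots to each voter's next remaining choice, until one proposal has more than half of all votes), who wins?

Proposal B

Round 1: Proposal A 8, Proposal B 11, Proposal C 13, Proposal D 0, Proposal E 22. Proposal D eliminated.
Round 2: Proposal A 8, Proposal B 11, Proposal C 13, Proposal E 22. Proposal A eliminated.
Round 3: Proposal B 19, Proposal C 13, Proposal E 22. Proposal C eliminated.
Round 4: Proposal B 32, Proposal E 22. Proposal B has a majority (≥28).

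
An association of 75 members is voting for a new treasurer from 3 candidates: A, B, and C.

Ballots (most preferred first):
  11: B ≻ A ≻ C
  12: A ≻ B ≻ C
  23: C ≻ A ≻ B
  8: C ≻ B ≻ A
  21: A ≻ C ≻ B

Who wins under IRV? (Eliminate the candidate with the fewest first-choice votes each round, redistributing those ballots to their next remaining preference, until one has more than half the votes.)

A

Round 1: A 33, B 11, C 31. B eliminated.
Round 2: A 44, C 31. A has a majority (≥38).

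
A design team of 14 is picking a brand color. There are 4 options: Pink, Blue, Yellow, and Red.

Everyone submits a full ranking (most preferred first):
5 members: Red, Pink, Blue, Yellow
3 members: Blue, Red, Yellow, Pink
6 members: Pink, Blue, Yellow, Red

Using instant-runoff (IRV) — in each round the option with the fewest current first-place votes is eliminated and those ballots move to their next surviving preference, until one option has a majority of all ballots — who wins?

Red

Round 1: Pink 6, Blue 3, Yellow 0, Red 5. Yellow eliminated.
Round 2: Pink 6, Blue 3, Red 5. Blue eliminated.
Round 3: Pink 6, Red 8. Red has a majority (≥8).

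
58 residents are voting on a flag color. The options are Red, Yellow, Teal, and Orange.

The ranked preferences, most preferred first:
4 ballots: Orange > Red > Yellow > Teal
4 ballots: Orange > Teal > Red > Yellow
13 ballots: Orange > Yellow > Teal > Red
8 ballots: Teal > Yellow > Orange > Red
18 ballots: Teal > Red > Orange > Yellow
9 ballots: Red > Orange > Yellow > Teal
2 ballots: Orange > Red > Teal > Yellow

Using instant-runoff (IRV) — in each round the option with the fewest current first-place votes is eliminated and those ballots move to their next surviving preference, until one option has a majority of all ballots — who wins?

Round 1: Red 9, Yellow 0, Teal 26, Orange 23. Yellow eliminated.
Round 2: Red 9, Teal 26, Orange 23. Red eliminated.
Round 3: Teal 26, Orange 32. Orange has a majority (≥30).

Orange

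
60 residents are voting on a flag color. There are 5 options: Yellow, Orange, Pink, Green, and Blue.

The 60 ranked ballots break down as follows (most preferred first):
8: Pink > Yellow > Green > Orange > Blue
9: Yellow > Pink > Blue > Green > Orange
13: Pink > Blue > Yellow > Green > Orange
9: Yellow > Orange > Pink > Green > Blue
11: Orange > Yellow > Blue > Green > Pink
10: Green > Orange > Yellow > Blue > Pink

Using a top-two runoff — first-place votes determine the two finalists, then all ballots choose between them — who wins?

Round 1 first-place votes: Yellow 18, Orange 11, Pink 21, Green 10, Blue 0. Pink and Yellow advance.
Runoff: Pink is ranked above Yellow on 21 ballots, Yellow above Pink on 39.

Yellow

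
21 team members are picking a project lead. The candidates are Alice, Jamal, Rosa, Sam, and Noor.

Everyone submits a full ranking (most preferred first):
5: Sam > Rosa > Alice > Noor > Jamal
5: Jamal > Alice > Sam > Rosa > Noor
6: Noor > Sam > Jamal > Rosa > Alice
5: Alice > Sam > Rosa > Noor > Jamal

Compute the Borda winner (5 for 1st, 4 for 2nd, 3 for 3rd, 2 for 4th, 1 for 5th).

Alice: 5×3 + 5×4 + 6×1 + 5×5 = 66
Jamal: 5×1 + 5×5 + 6×3 + 5×1 = 53
Rosa: 5×4 + 5×2 + 6×2 + 5×3 = 57
Sam: 5×5 + 5×3 + 6×4 + 5×4 = 84
Noor: 5×2 + 5×1 + 6×5 + 5×2 = 55

Sam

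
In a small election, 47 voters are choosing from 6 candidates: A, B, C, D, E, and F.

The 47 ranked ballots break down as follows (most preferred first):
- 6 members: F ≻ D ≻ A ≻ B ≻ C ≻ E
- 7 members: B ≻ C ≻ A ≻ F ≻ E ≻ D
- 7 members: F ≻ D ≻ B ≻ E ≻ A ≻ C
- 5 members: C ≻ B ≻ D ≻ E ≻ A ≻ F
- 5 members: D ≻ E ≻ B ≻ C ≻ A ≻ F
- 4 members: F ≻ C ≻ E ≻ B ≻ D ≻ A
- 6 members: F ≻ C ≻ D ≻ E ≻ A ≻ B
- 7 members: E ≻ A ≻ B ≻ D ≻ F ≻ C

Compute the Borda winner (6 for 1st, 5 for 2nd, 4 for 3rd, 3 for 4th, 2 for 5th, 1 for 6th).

A: 6×4 + 7×4 + 7×2 + 5×2 + 5×2 + 4×1 + 6×2 + 7×5 = 137
B: 6×3 + 7×6 + 7×4 + 5×5 + 5×4 + 4×3 + 6×1 + 7×4 = 179
C: 6×2 + 7×5 + 7×1 + 5×6 + 5×3 + 4×5 + 6×5 + 7×1 = 156
D: 6×5 + 7×1 + 7×5 + 5×4 + 5×6 + 4×2 + 6×4 + 7×3 = 175
E: 6×1 + 7×2 + 7×3 + 5×3 + 5×5 + 4×4 + 6×3 + 7×6 = 157
F: 6×6 + 7×3 + 7×6 + 5×1 + 5×1 + 4×6 + 6×6 + 7×2 = 183

F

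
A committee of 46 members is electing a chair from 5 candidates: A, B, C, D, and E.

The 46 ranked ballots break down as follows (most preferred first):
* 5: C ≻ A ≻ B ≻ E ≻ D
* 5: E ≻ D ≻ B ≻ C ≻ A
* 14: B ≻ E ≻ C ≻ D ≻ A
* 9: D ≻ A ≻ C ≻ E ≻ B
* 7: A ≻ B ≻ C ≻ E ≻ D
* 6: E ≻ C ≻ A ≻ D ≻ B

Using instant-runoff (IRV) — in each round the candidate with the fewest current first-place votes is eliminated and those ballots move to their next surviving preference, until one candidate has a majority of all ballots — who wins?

Round 1: A 7, B 14, C 5, D 9, E 11. C eliminated.
Round 2: A 12, B 14, D 9, E 11. D eliminated.
Round 3: A 21, B 14, E 11. E eliminated.
Round 4: A 27, B 19. A has a majority (≥24).

A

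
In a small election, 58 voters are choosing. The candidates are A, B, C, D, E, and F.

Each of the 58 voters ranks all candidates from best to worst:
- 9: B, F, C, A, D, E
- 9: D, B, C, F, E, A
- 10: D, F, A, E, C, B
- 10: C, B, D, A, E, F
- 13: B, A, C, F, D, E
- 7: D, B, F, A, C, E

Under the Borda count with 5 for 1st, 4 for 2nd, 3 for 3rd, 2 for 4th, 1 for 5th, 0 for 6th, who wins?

B

A: 9×2 + 9×0 + 10×3 + 10×2 + 13×4 + 7×2 = 134
B: 9×5 + 9×4 + 10×0 + 10×4 + 13×5 + 7×4 = 214
C: 9×3 + 9×3 + 10×1 + 10×5 + 13×3 + 7×1 = 160
D: 9×1 + 9×5 + 10×5 + 10×3 + 13×1 + 7×5 = 182
E: 9×0 + 9×1 + 10×2 + 10×1 + 13×0 + 7×0 = 39
F: 9×4 + 9×2 + 10×4 + 10×0 + 13×2 + 7×3 = 141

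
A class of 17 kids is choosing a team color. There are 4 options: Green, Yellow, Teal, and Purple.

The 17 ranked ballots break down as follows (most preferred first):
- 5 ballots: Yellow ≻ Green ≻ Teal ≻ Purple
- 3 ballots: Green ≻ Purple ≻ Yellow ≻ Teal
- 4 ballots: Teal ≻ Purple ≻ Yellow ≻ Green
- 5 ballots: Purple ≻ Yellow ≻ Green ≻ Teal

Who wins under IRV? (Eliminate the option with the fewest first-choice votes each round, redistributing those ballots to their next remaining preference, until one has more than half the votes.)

Purple

Round 1: Green 3, Yellow 5, Teal 4, Purple 5. Green eliminated.
Round 2: Yellow 5, Teal 4, Purple 8. Teal eliminated.
Round 3: Yellow 5, Purple 12. Purple has a majority (≥9).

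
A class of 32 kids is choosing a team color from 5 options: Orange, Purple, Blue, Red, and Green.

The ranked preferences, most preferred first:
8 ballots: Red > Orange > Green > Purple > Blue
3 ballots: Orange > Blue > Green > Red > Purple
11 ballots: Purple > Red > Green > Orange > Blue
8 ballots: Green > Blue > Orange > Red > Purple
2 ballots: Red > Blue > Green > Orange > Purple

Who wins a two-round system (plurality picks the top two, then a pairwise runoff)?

Round 1 first-place votes: Orange 3, Purple 11, Blue 0, Red 10, Green 8. Purple and Red advance.
Runoff: Purple is ranked above Red on 11 ballots, Red above Purple on 21.

Red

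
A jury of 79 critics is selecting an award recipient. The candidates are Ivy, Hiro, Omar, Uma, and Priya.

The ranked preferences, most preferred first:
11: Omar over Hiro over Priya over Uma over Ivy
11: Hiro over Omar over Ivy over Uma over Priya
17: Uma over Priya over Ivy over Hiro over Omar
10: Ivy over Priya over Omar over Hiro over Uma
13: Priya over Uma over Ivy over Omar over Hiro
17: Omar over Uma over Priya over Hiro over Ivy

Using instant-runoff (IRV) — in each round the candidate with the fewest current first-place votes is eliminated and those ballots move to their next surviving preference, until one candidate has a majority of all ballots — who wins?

Priya

Round 1: Ivy 10, Hiro 11, Omar 28, Uma 17, Priya 13. Ivy eliminated.
Round 2: Hiro 11, Omar 28, Uma 17, Priya 23. Hiro eliminated.
Round 3: Omar 39, Uma 17, Priya 23. Uma eliminated.
Round 4: Omar 39, Priya 40. Priya has a majority (≥40).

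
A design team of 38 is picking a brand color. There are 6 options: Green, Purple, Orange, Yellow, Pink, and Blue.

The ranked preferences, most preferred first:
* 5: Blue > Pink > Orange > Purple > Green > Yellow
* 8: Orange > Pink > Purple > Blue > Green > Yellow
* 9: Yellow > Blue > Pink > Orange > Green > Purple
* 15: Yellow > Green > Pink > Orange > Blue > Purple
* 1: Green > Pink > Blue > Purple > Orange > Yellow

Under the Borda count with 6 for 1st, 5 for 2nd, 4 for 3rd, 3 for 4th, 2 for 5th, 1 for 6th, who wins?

Pink

Green: 5×2 + 8×2 + 9×2 + 15×5 + 1×6 = 125
Purple: 5×3 + 8×4 + 9×1 + 15×1 + 1×3 = 74
Orange: 5×4 + 8×6 + 9×3 + 15×3 + 1×2 = 142
Yellow: 5×1 + 8×1 + 9×6 + 15×6 + 1×1 = 158
Pink: 5×5 + 8×5 + 9×4 + 15×4 + 1×5 = 166
Blue: 5×6 + 8×3 + 9×5 + 15×2 + 1×4 = 133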